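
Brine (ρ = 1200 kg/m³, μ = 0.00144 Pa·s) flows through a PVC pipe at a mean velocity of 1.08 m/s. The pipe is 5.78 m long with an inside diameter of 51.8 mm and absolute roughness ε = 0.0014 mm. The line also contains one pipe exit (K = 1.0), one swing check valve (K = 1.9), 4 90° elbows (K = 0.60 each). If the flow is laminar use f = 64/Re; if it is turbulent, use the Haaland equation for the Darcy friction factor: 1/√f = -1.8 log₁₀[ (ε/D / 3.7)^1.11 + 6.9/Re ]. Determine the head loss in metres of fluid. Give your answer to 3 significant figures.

Reynolds number Re = ρVD/μ = 1200 · 1.08 · 0.0518 / 0.00144 = 4.662e+04.
Re > 4000 → turbulent. Relative roughness ε/D = 1.4e-06/0.0518 = 2.7e-05. Haaland: 1/√f = -1.8 log₁₀[(2.7e-05/3.7)^1.11 + 6.9/4.662e+04] = -1.8 log₁₀[1.99e-06 + 0.000148] = 6.883, so f = 0.02111.
Total minor-loss coefficient ΣK = 1·1 + 1·1.9 + 4·0.6 = 5.3.
ΔP = [f·L/D + ΣK]·(ρV²/2) = [0.02111·5.78/0.0518 + 5.3]·(1200·1.08²/2) = [2.355 + 5.3]·699.8 = 5357 Pa.
Head loss h_f = ΔP/(ρg) = 5357/(1200·9.81) = 0.455 m.

h_f ≈ 0.455 m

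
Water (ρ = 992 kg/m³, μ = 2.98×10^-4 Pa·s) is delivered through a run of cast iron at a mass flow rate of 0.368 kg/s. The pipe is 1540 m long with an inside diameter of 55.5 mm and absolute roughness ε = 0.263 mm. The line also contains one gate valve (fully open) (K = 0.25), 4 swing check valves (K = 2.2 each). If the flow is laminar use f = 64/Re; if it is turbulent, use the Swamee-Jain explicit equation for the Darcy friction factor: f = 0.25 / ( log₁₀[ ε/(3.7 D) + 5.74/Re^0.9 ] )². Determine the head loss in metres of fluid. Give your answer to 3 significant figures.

h_f ≈ 1.12 m

A = πD²/4 = π(0.0555)²/4 = 0.002419 m²; mean velocity V = ṁ/(ρA) = 0.368/(992 · 0.002419) = 0.1533 m/s.
Reynolds number Re = ρVD/μ = 992 · 0.1533 · 0.0555 / 0.000298 = 2.833e+04.
Re > 4000 → turbulent. Relative roughness ε/D = 0.000263/0.0555 = 0.00474. Swamee-Jain: f = 0.25/(log₁₀[0.00474/3.7 + 5.74/2.833e+04^0.9])² = 0.25/(log₁₀[0.00128 + 0.000565])² = 0.25/(-2.734)² = 0.03345.
Total minor-loss coefficient ΣK = 1·0.25 + 4·2.2 = 9.05.
ΔP = [f·L/D + ΣK]·(ρV²/2) = [0.03345·1540/0.0555 + 9.05]·(992·0.1533²/2) = [928.1 + 9.05]·11.66 = 1.093e+04 Pa.
Head loss h_f = ΔP/(ρg) = 1.093e+04/(992·9.81) = 1.12 m.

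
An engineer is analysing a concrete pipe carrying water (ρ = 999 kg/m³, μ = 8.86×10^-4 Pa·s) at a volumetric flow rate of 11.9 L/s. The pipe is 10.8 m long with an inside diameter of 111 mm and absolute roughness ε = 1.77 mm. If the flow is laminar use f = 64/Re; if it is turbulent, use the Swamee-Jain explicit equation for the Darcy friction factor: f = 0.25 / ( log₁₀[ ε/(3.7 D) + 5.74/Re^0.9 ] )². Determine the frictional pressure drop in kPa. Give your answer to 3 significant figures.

ΔP ≈ 3.32 kPa

Q = 11.9 L/s = 11.9/1000 = 0.0119 m³/s.
Cross-sectional area A = πD²/4 = π(0.111)²/4 = 0.009677 m²; mean velocity V = Q/A = 0.0119/0.009677 = 1.23 m/s.
Reynolds number Re = ρVD/μ = 999 · 1.23 · 0.111 / 0.000886 = 1.539e+05.
Re > 4000 → turbulent. Relative roughness ε/D = 0.00177/0.111 = 0.0159. Swamee-Jain: f = 0.25/(log₁₀[0.0159/3.7 + 5.74/1.539e+05^0.9])² = 0.25/(log₁₀[0.00431 + 0.000123])² = 0.25/(-2.353)² = 0.04514.
Darcy-Weisbach: ΔP = f(L/D)(ρV²/2) = 0.04514·(10.8/0.111)·(999·1.23²/2) = 0.04514·97.3·755.4 = 3318 Pa.
ΔP = 3318 Pa = 3.32 kPa.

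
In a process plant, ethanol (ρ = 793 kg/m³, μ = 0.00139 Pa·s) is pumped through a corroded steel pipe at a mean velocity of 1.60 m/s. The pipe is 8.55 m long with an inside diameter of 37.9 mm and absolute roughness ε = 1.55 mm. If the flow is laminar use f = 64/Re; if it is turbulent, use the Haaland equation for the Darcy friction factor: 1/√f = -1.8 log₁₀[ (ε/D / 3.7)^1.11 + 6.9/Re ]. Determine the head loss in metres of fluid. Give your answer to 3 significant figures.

h_f ≈ 1.95 m

Reynolds number Re = ρVD/μ = 793 · 1.6 · 0.0379 / 0.00139 = 3.46e+04.
Re > 4000 → turbulent. Relative roughness ε/D = 0.00155/0.0379 = 0.0409. Haaland: 1/√f = -1.8 log₁₀[(0.0409/3.7)^1.11 + 6.9/3.46e+04] = -1.8 log₁₀[0.00673 + 0.000199] = 3.886, so f = 0.06621.
Darcy-Weisbach: ΔP = f(L/D)(ρV²/2) = 0.06621·(8.55/0.0379)·(793·1.6²/2) = 0.06621·225.6·1015 = 1.516e+04 Pa.
Head loss h_f = ΔP/(ρg) = 1.516e+04/(793·9.81) = 1.95 m.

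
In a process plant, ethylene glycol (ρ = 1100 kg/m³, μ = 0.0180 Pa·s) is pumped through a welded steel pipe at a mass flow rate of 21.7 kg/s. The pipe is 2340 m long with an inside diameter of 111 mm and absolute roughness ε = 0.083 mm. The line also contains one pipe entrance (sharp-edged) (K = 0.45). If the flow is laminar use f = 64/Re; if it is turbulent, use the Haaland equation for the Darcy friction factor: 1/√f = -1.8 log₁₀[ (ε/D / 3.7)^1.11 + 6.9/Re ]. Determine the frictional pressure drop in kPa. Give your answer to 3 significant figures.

ΔP ≈ 1420 kPa

A = πD²/4 = π(0.111)²/4 = 0.009677 m²; mean velocity V = ṁ/(ρA) = 21.7/(1100 · 0.009677) = 2.039 m/s.
Reynolds number Re = ρVD/μ = 1100 · 2.039 · 0.111 / 0.018 = 1.383e+04.
Re > 4000 → turbulent. Relative roughness ε/D = 8.3e-05/0.111 = 0.000748. Haaland: 1/√f = -1.8 log₁₀[(0.000748/3.7)^1.11 + 6.9/1.383e+04] = -1.8 log₁₀[7.93e-05 + 0.000499] = 5.828, so f = 0.02944.
Total minor-loss coefficient ΣK = 1·0.45 = 0.45.
ΔP = [f·L/D + ΣK]·(ρV²/2) = [0.02944·2340/0.111 + 0.45]·(1100·2.039²/2) = [620.6 + 0.45]·2286 = 1.42e+06 Pa.
ΔP = 1.42e+06 Pa = 1420 kPa.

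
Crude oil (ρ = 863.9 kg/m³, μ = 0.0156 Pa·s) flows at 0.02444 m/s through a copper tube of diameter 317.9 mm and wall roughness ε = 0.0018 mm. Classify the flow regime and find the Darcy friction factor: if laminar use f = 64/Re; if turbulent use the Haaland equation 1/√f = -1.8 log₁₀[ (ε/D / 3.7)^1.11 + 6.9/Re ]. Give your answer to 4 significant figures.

f ≈ 0.1487

Re = ρVD/μ = 863.9·0.02444·0.3179/0.0156 = 430.3.
Re < 2300 → laminar, so f = 64/Re = 0.1487 (roughness is irrelevant in laminar flow).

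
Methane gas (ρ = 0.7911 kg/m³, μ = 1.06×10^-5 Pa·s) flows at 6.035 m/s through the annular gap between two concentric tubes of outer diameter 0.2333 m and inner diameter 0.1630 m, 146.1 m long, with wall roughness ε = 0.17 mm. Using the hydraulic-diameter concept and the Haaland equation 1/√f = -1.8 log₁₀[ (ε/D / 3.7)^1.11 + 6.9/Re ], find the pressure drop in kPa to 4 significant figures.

Hydraulic diameter D_h = 4A/P = D_o - D_i = 0.2333 - 0.163 = 0.0703 m.
Re = ρVD_h/μ = 0.7911·6.035·0.0703/1.06e-05 = 3.166e+04.
ε/D_h = 0.00017/0.0703 = 0.00242; Haaland gives 1/√f = -1.8 log₁₀[0.000292+0.000218] = 5.927, so f = 0.02847.
ΔP = f(L/D_h)(ρV²/2) = 0.02847·146.1/0.0703·14.41 = 852.3 Pa.
ΔP = 0.8523 kPa.

ΔP ≈ 0.8523 kPa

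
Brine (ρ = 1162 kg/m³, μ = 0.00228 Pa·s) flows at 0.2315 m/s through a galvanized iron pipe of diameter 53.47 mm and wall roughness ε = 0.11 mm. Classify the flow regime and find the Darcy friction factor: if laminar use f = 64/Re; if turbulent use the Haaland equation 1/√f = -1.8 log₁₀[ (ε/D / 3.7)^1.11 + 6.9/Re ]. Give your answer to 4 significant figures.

f ≈ 0.03737

Re = ρVD/μ = 1162·0.2315·0.05347/0.00228 = 6309.
Re > 4000 → turbulent. ε/D = 0.00011/0.05347 = 0.00206; Haaland: 1/√f = -1.8 log₁₀[0.000244 + 0.00109] = 5.173, so f = 0.03737.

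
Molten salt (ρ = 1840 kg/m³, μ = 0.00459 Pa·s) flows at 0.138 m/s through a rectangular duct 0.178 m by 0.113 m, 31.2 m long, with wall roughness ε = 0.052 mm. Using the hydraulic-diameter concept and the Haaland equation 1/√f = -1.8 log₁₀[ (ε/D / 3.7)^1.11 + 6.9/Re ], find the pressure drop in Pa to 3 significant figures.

Hydraulic diameter D_h = 4A/P = 4·(0.178·0.113)/(2·(0.178+0.113)) = 0.08046/0.582 = 0.1382 m.
Re = ρVD_h/μ = 1840·0.138·0.1382/0.00459 = 7648.
ε/D_h = 5.2e-05/0.1382 = 0.000376; Haaland gives 1/√f = -1.8 log₁₀[3.7e-05+0.000902] = 5.449, so f = 0.03368.
ΔP = f(L/D_h)(ρV²/2) = 0.03368·31.2/0.1382·17.52 = 133.2 Pa.

ΔP ≈ 133 Pa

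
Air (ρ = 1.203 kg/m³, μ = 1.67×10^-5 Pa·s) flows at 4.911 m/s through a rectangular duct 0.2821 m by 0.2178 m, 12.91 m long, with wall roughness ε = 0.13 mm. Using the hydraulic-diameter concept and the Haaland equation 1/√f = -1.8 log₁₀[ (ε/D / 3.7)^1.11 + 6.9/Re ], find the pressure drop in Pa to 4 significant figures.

ΔP ≈ 15.66 Pa

Hydraulic diameter D_h = 4A/P = 4·(0.2821·0.2178)/(2·(0.2821+0.2178)) = 0.2458/0.9998 = 0.2458 m.
Re = ρVD_h/μ = 1.203·4.911·0.2458/1.67e-05 = 8.696e+04.
ε/D_h = 0.00013/0.2458 = 0.000529; Haaland gives 1/√f = -1.8 log₁₀[5.4e-05+7.93e-05] = 6.975, so f = 0.02055.
ΔP = f(L/D_h)(ρV²/2) = 0.02055·12.91/0.2458·14.51 = 15.66 Pa.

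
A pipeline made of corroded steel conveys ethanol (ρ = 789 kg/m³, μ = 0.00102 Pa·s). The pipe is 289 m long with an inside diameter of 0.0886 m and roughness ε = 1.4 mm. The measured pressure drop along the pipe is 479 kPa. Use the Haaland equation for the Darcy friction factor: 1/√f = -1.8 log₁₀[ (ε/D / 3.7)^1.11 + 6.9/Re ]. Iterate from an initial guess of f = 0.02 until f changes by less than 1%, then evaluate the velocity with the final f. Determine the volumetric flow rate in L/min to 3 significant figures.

Q ≈ 1070 L/min

Rearranging Darcy-Weisbach: V = √(2·ΔP·D/(f·L·ρ)). With ε/D = 0.0014/0.0886 = 0.0158, iterate starting from f = 0.02:
  f = 0.02 → V = √(2·4.79e+05·0.0886/(0.02·289·789)) = 4.314 m/s; Re = ρVD/μ = 2.957e+05; f → 0.04476
  f = 0.04476 → V = 2.884 m/s; Re = 1.976e+05; f → 0.04483
Converged (Δf/f < 1%). With the final f = 0.04483: V = √(2·4.79e+05·0.0886/(0.04483·289·789)) = 2.881 m/s.
Q = V·A = 2.881·(π/4·0.0886²) = 0.01776 m³/s = 1070 L/min.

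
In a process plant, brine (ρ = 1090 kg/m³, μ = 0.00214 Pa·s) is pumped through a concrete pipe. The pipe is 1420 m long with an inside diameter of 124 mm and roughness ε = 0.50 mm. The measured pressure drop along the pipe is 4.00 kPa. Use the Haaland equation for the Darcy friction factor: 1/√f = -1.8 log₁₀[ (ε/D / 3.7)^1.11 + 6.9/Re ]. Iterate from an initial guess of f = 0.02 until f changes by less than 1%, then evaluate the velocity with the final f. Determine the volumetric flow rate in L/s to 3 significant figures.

Q ≈ 1.58 L/s

Rearranging Darcy-Weisbach: V = √(2·ΔP·D/(f·L·ρ)). With ε/D = 0.0005/0.124 = 0.00403, iterate starting from f = 0.02:
  f = 0.02 → V = √(2·4000·0.124/(0.02·1420·1090)) = 0.179 m/s; Re = ρVD/μ = 1.131e+04; f → 0.03549
  f = 0.03549 → V = 0.1344 m/s; Re = 8487; f → 0.03729
  f = 0.03729 → V = 0.1311 m/s; Re = 8280; f → 0.03746
Converged (Δf/f < 1%). With the final f = 0.03746: V = √(2·4000·0.124/(0.03746·1420·1090)) = 0.1308 m/s.
Q = V·A = 0.1308·(π/4·0.124²) = 0.00158 m³/s = 1.58 L/s.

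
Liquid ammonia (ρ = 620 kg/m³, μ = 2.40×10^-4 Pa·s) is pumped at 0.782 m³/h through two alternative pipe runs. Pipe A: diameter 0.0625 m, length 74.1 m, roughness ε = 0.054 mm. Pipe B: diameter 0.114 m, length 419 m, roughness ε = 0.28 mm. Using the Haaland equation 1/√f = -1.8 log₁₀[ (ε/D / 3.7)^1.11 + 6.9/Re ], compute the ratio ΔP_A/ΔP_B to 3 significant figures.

Pipe A: V = Q/A = 0.0002172/0.003068 = 0.0708 m/s; Re = 1.143e+04; ε/D = 0.000864; Haaland → f = 0.03097; ΔP_A = f(L/D)(ρV²/2) = 57.06 Pa.
Pipe B: V = Q/A = 0.0002172/0.01021 = 0.02128 m/s; Re = 6267; ε/D = 0.00246; Haaland → f = 0.03788; ΔP_B = f(L/D)(ρV²/2) = 19.55 Pa.
ΔP_A/ΔP_B = 57.06/19.55 = 2.92.

ΔP_A/ΔP_B ≈ 2.92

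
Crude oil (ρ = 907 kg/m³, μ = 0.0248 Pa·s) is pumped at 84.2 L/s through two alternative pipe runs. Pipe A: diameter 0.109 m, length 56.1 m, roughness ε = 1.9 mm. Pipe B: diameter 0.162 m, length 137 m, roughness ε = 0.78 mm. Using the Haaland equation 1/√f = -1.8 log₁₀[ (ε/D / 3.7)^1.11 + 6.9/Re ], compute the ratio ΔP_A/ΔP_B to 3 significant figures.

Pipe A: V = Q/A = 0.0842/0.009331 = 9.023 m/s; Re = 3.597e+04; ε/D = 0.0174; Haaland → f = 0.04739; ΔP_A = f(L/D)(ρV²/2) = 9.006e+05 Pa.
Pipe B: V = Q/A = 0.0842/0.02061 = 4.085 m/s; Re = 2.42e+04; ε/D = 0.00481; Haaland → f = 0.03339; ΔP_B = f(L/D)(ρV²/2) = 2.137e+05 Pa.
ΔP_A/ΔP_B = 9.006e+05/2.137e+05 = 4.21.

ΔP_A/ΔP_B ≈ 4.21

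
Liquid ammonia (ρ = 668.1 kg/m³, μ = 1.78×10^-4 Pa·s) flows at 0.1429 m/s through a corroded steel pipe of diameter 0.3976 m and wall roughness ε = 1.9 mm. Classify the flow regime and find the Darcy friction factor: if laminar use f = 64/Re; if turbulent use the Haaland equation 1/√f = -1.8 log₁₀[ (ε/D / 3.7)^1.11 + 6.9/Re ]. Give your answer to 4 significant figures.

Re = ρVD/μ = 668.1·0.1429·0.3976/0.000178 = 2.133e+05.
Re > 4000 → turbulent. ε/D = 0.0019/0.3976 = 0.00478; Haaland: 1/√f = -1.8 log₁₀[0.000621 + 3.24e-05] = 5.732, so f = 0.03043.

f ≈ 0.03043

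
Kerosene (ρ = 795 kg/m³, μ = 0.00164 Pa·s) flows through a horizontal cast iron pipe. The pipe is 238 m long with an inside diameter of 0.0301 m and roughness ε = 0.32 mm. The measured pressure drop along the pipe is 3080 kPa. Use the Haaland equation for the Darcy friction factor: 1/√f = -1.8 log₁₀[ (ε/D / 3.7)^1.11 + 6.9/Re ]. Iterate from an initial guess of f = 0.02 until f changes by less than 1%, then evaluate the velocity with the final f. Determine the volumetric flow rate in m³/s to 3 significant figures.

Rearranging Darcy-Weisbach: V = √(2·ΔP·D/(f·L·ρ)). With ε/D = 0.00032/0.0301 = 0.0106, iterate starting from f = 0.02:
  f = 0.02 → V = √(2·3.08e+06·0.0301/(0.02·238·795)) = 7 m/s; Re = ρVD/μ = 1.021e+05; f → 0.03931
  f = 0.03931 → V = 4.993 m/s; Re = 7.286e+04; f → 0.03952
Converged (Δf/f < 1%). With the final f = 0.03952: V = √(2·3.08e+06·0.0301/(0.03952·238·795)) = 4.98 m/s.
Q = V·A = 4.98·(π/4·0.0301²) = 0.003544 m³/s = 0.00354 m³/s.

Q ≈ 0.00354 m³/s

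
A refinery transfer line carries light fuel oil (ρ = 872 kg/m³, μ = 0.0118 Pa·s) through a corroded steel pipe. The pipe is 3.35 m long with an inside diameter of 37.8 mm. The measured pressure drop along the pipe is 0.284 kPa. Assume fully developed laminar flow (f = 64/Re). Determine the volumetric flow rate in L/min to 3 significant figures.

For laminar flow, f = 64/Re with Re = ρVD/μ, so Darcy-Weisbach reduces to ΔP = 32μLV/D². Solving for V: V = ΔP·D²/(32μL) = 284·(0.0378)²/(32·0.0118·3.35) = 0.3208 m/s.
Check: Re = ρVD/μ = 872·0.3208·0.0378/0.0118 = 896.1 < 2300, so the laminar assumption holds.
Q = V·A = 0.3208·(π/4·0.0378²) = 0.00036 m³/s = 21.6 L/min.

Q ≈ 21.6 L/min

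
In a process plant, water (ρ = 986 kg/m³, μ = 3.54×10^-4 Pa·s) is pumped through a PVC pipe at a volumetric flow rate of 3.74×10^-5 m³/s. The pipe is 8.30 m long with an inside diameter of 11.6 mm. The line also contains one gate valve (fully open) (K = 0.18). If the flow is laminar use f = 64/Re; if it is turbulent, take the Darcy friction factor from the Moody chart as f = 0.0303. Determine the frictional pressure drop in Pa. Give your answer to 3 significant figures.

ΔP ≈ 1350 Pa

Cross-sectional area A = πD²/4 = π(0.0116)²/4 = 0.0001057 m²; mean velocity V = Q/A = 3.74e-05/0.0001057 = 0.3539 m/s.
Reynolds number Re = ρVD/μ = 986 · 0.3539 · 0.0116 / 0.000354 = 1.143e+04.
Re > 4000 → turbulent; use the Moody-chart value f = 0.0303.
Total minor-loss coefficient ΣK = 1·0.18 = 0.18.
ΔP = [f·L/D + ΣK]·(ρV²/2) = [0.0303·8.3/0.0116 + 0.18]·(986·0.3539²/2) = [21.68 + 0.18]·61.74 = 1350 Pa.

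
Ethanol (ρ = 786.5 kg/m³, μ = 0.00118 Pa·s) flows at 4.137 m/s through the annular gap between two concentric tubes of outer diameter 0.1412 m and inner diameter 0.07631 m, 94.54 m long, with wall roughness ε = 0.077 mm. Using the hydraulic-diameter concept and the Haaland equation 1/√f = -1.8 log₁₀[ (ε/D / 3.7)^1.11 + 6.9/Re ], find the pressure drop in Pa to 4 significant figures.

Hydraulic diameter D_h = 4A/P = D_o - D_i = 0.1412 - 0.07631 = 0.06489 m.
Re = ρVD_h/μ = 786.5·4.137·0.06489/0.00118 = 1.789e+05.
ε/D_h = 7.7e-05/0.06489 = 0.00119; Haaland gives 1/√f = -1.8 log₁₀[0.000132+3.86e-05] = 6.781, so f = 0.02175.
ΔP = f(L/D_h)(ρV²/2) = 0.02175·94.54/0.06489·6730 = 2.133e+05 Pa.

ΔP ≈ 213300 Pa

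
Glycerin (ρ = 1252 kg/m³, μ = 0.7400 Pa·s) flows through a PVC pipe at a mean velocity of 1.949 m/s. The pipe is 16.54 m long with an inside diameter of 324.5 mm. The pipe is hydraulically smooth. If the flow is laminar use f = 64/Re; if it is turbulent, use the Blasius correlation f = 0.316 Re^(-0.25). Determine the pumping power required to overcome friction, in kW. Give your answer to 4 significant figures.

Reynolds number Re = ρVD/μ = 1252 · 1.949 · 0.3245 / 0.74 = 1070.
Re < 2300 → laminar flow, so f = 64/Re = 64/1070 = 0.05981 (the turbulent correlation is not needed).
Darcy-Weisbach: ΔP = f(L/D)(ρV²/2) = 0.05981·(16.54/0.3245)·(1252·1.949²/2) = 0.05981·50.97·2378 = 7249 Pa.
Q = V·A = 1.949·0.0827 = 0.1612 m³/s.
Pumping power P = QΔP = 0.1612·7249 = 1168.5 W = 1.169 kW.

P ≈ 1.169 kW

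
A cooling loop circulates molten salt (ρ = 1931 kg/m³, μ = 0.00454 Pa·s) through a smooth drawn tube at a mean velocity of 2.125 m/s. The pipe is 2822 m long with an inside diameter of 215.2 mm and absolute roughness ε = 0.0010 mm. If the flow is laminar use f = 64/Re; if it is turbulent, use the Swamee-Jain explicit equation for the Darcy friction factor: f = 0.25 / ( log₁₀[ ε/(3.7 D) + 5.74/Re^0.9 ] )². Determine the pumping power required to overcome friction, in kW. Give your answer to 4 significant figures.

Reynolds number Re = ρVD/μ = 1931 · 2.125 · 0.2152 / 0.00454 = 1.945e+05.
Re > 4000 → turbulent. Relative roughness ε/D = 1e-06/0.2152 = 4.65e-06. Swamee-Jain: f = 0.25/(log₁₀[4.65e-06/3.7 + 5.74/1.945e+05^0.9])² = 0.25/(log₁₀[1.26e-06 + 9.97e-05])² = 0.25/(-3.996)² = 0.01566.
Darcy-Weisbach: ΔP = f(L/D)(ρV²/2) = 0.01566·(2822/0.2152)·(1931·2.125²/2) = 0.01566·1.311e+04·4360 = 8.952e+05 Pa.
Q = V·A = 2.125·0.03637 = 0.07729 m³/s.
Pumping power P = QΔP = 0.07729·8.952e+05 = 69195 W = 69.20 kW.

P ≈ 69.20 kW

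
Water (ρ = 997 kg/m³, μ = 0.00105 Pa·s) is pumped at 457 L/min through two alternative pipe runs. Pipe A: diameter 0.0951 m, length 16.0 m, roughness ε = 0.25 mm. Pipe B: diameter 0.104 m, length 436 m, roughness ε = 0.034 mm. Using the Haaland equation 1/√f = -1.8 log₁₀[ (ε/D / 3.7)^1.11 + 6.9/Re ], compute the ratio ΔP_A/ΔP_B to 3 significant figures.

ΔP_A/ΔP_B ≈ 0.0775

Pipe A: V = Q/A = 0.007617/0.007103 = 1.072 m/s; Re = 9.683e+04; ε/D = 0.00263; Haaland → f = 0.02658; ΔP_A = f(L/D)(ρV²/2) = 2563 Pa.
Pipe B: V = Q/A = 0.007617/0.008495 = 0.8966 m/s; Re = 8.854e+04; ε/D = 0.000327; Haaland → f = 0.01968; ΔP_B = f(L/D)(ρV²/2) = 3.306e+04 Pa.
ΔP_A/ΔP_B = 2563/3.306e+04 = 0.0775.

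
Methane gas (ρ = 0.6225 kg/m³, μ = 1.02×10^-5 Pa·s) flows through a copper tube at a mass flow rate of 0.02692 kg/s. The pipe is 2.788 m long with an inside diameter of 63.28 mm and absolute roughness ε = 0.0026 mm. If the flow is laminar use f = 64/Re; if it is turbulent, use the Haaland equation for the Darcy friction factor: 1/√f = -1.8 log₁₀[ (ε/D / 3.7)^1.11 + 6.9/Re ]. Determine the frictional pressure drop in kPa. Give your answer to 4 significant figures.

A = πD²/4 = π(0.06328)²/4 = 0.003145 m²; mean velocity V = ṁ/(ρA) = 0.02692/(0.6225 · 0.003145) = 13.75 m/s.
Reynolds number Re = ρVD/μ = 0.6225 · 13.75 · 0.06328 / 1.02e-05 = 5.31e+04.
Re > 4000 → turbulent. Relative roughness ε/D = 2.6e-06/0.06328 = 4.11e-05. Haaland: 1/√f = -1.8 log₁₀[(4.11e-05/3.7)^1.11 + 6.9/5.31e+04] = -1.8 log₁₀[3.17e-06 + 0.00013] = 6.976, so f = 0.02055.
Darcy-Weisbach: ΔP = f(L/D)(ρV²/2) = 0.02055·(2.788/0.06328)·(0.6225·13.75²/2) = 0.02055·44.06·58.85 = 53.27 Pa.
ΔP = 53.27 Pa = 0.05327 kPa.

ΔP ≈ 0.05327 kPa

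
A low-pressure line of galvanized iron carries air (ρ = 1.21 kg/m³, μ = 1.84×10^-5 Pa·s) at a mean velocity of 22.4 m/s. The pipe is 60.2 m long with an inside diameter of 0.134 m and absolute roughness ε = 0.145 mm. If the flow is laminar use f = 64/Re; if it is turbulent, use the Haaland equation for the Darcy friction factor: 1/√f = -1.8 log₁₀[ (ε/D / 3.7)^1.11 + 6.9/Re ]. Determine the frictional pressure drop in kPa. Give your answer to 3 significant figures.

Reynolds number Re = ρVD/μ = 1.21 · 22.4 · 0.134 / 1.84e-05 = 1.974e+05.
Re > 4000 → turbulent. Relative roughness ε/D = 0.000145/0.134 = 0.00108. Haaland: 1/√f = -1.8 log₁₀[(0.00108/3.7)^1.11 + 6.9/1.974e+05] = -1.8 log₁₀[0.000119 + 3.5e-05] = 6.86, so f = 0.02125.
Darcy-Weisbach: ΔP = f(L/D)(ρV²/2) = 0.02125·(60.2/0.134)·(1.21·22.4²/2) = 0.02125·449.3·303.6 = 2898 Pa.
ΔP = 2898 Pa = 2.90 kPa.

ΔP ≈ 2.90 kPa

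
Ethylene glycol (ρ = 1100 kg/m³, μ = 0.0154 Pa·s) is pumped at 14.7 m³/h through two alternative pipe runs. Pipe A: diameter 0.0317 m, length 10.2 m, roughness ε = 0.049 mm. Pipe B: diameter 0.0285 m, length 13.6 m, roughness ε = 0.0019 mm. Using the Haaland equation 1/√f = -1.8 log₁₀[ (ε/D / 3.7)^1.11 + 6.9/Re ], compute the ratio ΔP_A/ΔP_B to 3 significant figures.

Pipe A: V = Q/A = 0.004083/0.0007892 = 5.174 m/s; Re = 1.171e+04; ε/D = 0.00155; Haaland → f = 0.0318; ΔP_A = f(L/D)(ρV²/2) = 1.506e+05 Pa.
Pipe B: V = Q/A = 0.004083/0.0006379 = 6.401 m/s; Re = 1.303e+04; ε/D = 6.67e-05; Haaland → f = 0.02883; ΔP_B = f(L/D)(ρV²/2) = 3.101e+05 Pa.
ΔP_A/ΔP_B = 1.506e+05/3.101e+05 = 0.486.

ΔP_A/ΔP_B ≈ 0.486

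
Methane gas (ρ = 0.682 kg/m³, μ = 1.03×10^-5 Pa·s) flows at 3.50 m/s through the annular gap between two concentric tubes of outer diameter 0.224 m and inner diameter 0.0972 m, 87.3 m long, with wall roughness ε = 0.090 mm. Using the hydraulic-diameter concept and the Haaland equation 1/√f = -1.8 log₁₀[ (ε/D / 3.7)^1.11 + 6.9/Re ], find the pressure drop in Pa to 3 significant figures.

Hydraulic diameter D_h = 4A/P = D_o - D_i = 0.224 - 0.0972 = 0.1268 m.
Re = ρVD_h/μ = 0.682·3.5·0.1268/1.03e-05 = 2.939e+04.
ε/D_h = 9e-05/0.1268 = 0.00071; Haaland gives 1/√f = -1.8 log₁₀[7.48e-05+0.000235] = 6.316, so f = 0.02506.
ΔP = f(L/D_h)(ρV²/2) = 0.02506·87.3/0.1268·4.177 = 72.08 Pa.

ΔP ≈ 72.1 Pa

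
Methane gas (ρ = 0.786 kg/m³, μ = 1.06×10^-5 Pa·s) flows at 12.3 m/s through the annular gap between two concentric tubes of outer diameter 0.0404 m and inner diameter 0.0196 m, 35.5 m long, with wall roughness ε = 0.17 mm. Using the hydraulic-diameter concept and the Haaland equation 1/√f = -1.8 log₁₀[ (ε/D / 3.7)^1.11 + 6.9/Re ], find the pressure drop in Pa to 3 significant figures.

Hydraulic diameter D_h = 4A/P = D_o - D_i = 0.0404 - 0.0196 = 0.0208 m.
Re = ρVD_h/μ = 0.786·12.3·0.0208/1.06e-05 = 1.897e+04.
ε/D_h = 0.00017/0.0208 = 0.00817; Haaland gives 1/√f = -1.8 log₁₀[0.00113+0.000364] = 5.088, so f = 0.03863.
ΔP = f(L/D_h)(ρV²/2) = 0.03863·35.5/0.0208·59.46 = 3920 Pa.

ΔP ≈ 3920 Pa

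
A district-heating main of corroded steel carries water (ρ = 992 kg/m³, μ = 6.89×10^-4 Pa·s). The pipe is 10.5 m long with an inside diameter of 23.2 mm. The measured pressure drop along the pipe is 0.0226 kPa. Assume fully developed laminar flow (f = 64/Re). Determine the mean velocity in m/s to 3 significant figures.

For laminar flow, f = 64/Re with Re = ρVD/μ, so Darcy-Weisbach reduces to ΔP = 32μLV/D². Solving for V: V = ΔP·D²/(32μL) = 22.6·(0.0232)²/(32·0.000689·10.5) = 0.05254 m/s.
Check: Re = ρVD/μ = 992·0.05254·0.0232/0.000689 = 1755 < 2300, so the laminar assumption holds.

V ≈ 0.0525 m/s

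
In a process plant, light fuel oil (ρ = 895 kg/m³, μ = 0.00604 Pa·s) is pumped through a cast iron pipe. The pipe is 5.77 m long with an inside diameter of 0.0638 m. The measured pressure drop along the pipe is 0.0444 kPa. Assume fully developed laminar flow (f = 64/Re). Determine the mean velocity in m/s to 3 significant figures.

V ≈ 0.162 m/s

For laminar flow, f = 64/Re with Re = ρVD/μ, so Darcy-Weisbach reduces to ΔP = 32μLV/D². Solving for V: V = ΔP·D²/(32μL) = 44.4·(0.0638)²/(32·0.00604·5.77) = 0.1621 m/s.
Check: Re = ρVD/μ = 895·0.1621·0.0638/0.00604 = 1532 < 2300, so the laminar assumption holds.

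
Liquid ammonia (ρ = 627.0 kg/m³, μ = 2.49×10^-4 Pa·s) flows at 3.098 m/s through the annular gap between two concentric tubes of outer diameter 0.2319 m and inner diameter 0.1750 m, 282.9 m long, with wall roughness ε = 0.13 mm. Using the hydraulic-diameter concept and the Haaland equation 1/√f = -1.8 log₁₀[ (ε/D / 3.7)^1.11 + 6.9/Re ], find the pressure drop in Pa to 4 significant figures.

ΔP ≈ 368800 Pa

Hydraulic diameter D_h = 4A/P = D_o - D_i = 0.2319 - 0.175 = 0.0569 m.
Re = ρVD_h/μ = 627·3.098·0.0569/0.000249 = 4.439e+05.
ε/D_h = 0.00013/0.0569 = 0.00228; Haaland gives 1/√f = -1.8 log₁₀[0.000274+1.55e-05] = 6.369, so f = 0.02465.
ΔP = f(L/D_h)(ρV²/2) = 0.02465·282.9/0.0569·3009 = 3.688e+05 Pa.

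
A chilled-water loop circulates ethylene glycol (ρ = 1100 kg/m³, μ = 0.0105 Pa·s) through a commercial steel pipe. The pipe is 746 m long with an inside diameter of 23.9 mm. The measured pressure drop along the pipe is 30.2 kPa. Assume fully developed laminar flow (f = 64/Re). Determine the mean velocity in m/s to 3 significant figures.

V ≈ 0.0688 m/s

For laminar flow, f = 64/Re with Re = ρVD/μ, so Darcy-Weisbach reduces to ΔP = 32μLV/D². Solving for V: V = ΔP·D²/(32μL) = 3.02e+04·(0.0239)²/(32·0.0105·746) = 0.06882 m/s.
Check: Re = ρVD/μ = 1100·0.06882·0.0239/0.0105 = 172.3 < 2300, so the laminar assumption holds.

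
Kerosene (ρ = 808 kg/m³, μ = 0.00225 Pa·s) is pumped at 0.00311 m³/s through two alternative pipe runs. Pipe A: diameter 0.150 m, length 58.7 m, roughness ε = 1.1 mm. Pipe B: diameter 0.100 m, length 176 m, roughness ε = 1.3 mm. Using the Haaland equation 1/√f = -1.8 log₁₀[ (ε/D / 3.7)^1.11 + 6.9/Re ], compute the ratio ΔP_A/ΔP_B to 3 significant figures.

ΔP_A/ΔP_B ≈ 0.0396

Pipe A: V = Q/A = 0.00311/0.01767 = 0.176 m/s; Re = 9480; ε/D = 0.00733; Haaland → f = 0.04044; ΔP_A = f(L/D)(ρV²/2) = 198 Pa.
Pipe B: V = Q/A = 0.00311/0.007854 = 0.396 m/s; Re = 1.422e+04; ε/D = 0.013; Haaland → f = 0.0448; ΔP_B = f(L/D)(ρV²/2) = 4994 Pa.
ΔP_A/ΔP_B = 198/4994 = 0.0396.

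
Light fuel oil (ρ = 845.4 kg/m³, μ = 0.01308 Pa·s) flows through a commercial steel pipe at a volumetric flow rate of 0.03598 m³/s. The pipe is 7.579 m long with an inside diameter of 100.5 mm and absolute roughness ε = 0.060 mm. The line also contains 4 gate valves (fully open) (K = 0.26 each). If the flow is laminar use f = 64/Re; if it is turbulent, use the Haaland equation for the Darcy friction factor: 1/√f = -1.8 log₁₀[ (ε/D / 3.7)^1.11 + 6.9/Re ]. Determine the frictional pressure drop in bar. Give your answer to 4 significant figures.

ΔP ≈ 0.2530 bar

Cross-sectional area A = πD²/4 = π(0.1005)²/4 = 0.007933 m²; mean velocity V = Q/A = 0.03598/0.007933 = 4.536 m/s.
Reynolds number Re = ρVD/μ = 845.4 · 4.536 · 0.1005 / 0.0131 = 2.946e+04.
Re > 4000 → turbulent. Relative roughness ε/D = 6e-05/0.1005 = 0.000597. Haaland: 1/√f = -1.8 log₁₀[(0.000597/3.7)^1.11 + 6.9/2.946e+04] = -1.8 log₁₀[6.18e-05 + 0.000234] = 6.352, so f = 0.02479.
Total minor-loss coefficient ΣK = 4·0.26 = 1.04.
ΔP = [f·L/D + ΣK]·(ρV²/2) = [0.02479·7.579/0.1005 + 1.04]·(845.4·4.536²/2) = [1.869 + 1.04]·8696 = 2.53e+04 Pa.
ΔP = 2.53e+04 Pa = 0.2530 bar.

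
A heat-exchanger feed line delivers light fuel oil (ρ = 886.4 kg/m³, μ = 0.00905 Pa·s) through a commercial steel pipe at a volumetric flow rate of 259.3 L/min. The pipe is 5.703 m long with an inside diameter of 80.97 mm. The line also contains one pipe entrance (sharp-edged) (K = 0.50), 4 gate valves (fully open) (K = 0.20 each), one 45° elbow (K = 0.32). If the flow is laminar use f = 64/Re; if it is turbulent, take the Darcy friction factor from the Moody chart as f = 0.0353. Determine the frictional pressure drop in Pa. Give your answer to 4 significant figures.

ΔP ≈ 1282 Pa

Q = 259.3 L/min = 259.3/60000 = 0.004322 m³/s.
Cross-sectional area A = πD²/4 = π(0.08097)²/4 = 0.005149 m²; mean velocity V = Q/A = 0.004322/0.005149 = 0.8393 m/s.
Reynolds number Re = ρVD/μ = 886.4 · 0.8393 · 0.08097 / 0.00905 = 6656.
Re > 4000 → turbulent; use the Moody-chart value f = 0.0353.
Total minor-loss coefficient ΣK = 1·0.5 + 4·0.2 + 1·0.32 = 1.62.
ΔP = [f·L/D + ΣK]·(ρV²/2) = [0.0353·5.703/0.08097 + 1.62]·(886.4·0.8393²/2) = [2.486 + 1.62]·312.2 = 1282 Pa.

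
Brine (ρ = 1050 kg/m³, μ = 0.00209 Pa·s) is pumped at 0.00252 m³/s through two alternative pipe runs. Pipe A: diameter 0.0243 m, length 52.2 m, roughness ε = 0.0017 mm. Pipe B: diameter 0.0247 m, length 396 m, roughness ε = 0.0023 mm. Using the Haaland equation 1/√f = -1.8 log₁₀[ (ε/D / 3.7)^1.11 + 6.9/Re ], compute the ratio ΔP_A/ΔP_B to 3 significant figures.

Pipe A: V = Q/A = 0.00252/0.0004638 = 5.434 m/s; Re = 6.634e+04; ε/D = 7e-05; Haaland → f = 0.01969; ΔP_A = f(L/D)(ρV²/2) = 6.555e+05 Pa.
Pipe B: V = Q/A = 0.00252/0.0004792 = 5.259 m/s; Re = 6.526e+04; ε/D = 9.31e-05; Haaland → f = 0.01983; ΔP_B = f(L/D)(ρV²/2) = 4.618e+06 Pa.
ΔP_A/ΔP_B = 6.555e+05/4.618e+06 = 0.142.

ΔP_A/ΔP_B ≈ 0.142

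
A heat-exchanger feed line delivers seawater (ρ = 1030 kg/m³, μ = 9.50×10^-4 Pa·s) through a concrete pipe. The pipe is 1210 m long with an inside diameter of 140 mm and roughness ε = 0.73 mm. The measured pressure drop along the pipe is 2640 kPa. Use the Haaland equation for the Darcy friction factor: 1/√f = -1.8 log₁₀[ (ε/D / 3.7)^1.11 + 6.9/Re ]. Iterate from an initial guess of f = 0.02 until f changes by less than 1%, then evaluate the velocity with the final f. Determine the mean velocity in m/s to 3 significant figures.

Rearranging Darcy-Weisbach: V = √(2·ΔP·D/(f·L·ρ)). With ε/D = 0.00073/0.14 = 0.00521, iterate starting from f = 0.02:
  f = 0.02 → V = √(2·2.64e+06·0.14/(0.02·1210·1030)) = 5.446 m/s; Re = ρVD/μ = 8.266e+05; f → 0.03092
  f = 0.03092 → V = 4.38 m/s; Re = 6.648e+05; f → 0.03095
Converged (Δf/f < 1%). With the final f = 0.03095: V = √(2·2.64e+06·0.14/(0.03095·1210·1030)) = 4.378 m/s.

V ≈ 4.38 m/s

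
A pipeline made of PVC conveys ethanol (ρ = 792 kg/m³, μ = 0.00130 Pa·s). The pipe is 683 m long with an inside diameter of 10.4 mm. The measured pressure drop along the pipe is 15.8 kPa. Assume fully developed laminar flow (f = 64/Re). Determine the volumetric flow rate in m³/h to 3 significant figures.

For laminar flow, f = 64/Re with Re = ρVD/μ, so Darcy-Weisbach reduces to ΔP = 32μLV/D². Solving for V: V = ΔP·D²/(32μL) = 1.58e+04·(0.0104)²/(32·0.0013·683) = 0.06015 m/s.
Check: Re = ρVD/μ = 792·0.06015·0.0104/0.0013 = 381.1 < 2300, so the laminar assumption holds.
Q = V·A = 0.06015·(π/4·0.0104²) = 5.109e-06 m³/s = 0.0184 m³/h.

Q ≈ 0.0184 m³/h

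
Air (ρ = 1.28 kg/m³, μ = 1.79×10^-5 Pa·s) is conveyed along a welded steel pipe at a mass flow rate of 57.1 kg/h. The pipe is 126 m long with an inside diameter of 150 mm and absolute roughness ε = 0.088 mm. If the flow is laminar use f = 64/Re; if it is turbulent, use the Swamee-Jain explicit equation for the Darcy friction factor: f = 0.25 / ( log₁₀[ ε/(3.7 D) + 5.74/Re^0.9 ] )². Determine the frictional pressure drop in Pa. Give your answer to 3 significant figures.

ΔP ≈ 9.10 Pa

ṁ = 57.1 kg/h = 57.1/3600 = 0.01586 kg/s.
A = πD²/4 = π(0.15)²/4 = 0.01767 m²; mean velocity V = ṁ/(ρA) = 0.01586/(1.28 · 0.01767) = 0.7012 m/s.
Reynolds number Re = ρVD/μ = 1.28 · 0.7012 · 0.15 / 1.79e-05 = 7521.
Re > 4000 → turbulent. Relative roughness ε/D = 8.8e-05/0.15 = 0.000587. Swamee-Jain: f = 0.25/(log₁₀[0.000587/3.7 + 5.74/7521^0.9])² = 0.25/(log₁₀[0.000159 + 0.00186])² = 0.25/(-2.694)² = 0.03444.
Darcy-Weisbach: ΔP = f(L/D)(ρV²/2) = 0.03444·(126/0.15)·(1.28·0.7012²/2) = 0.03444·840·0.3147 = 9.104 Pa.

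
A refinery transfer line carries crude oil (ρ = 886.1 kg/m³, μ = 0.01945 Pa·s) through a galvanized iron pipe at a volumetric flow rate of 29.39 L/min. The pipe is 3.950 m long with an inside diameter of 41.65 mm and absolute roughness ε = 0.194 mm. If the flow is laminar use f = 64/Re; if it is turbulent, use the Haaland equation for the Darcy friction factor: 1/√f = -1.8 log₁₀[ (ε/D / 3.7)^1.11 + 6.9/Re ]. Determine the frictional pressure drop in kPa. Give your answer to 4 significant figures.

ΔP ≈ 0.5095 kPa

Q = 29.39 L/min = 29.39/60000 = 0.0004898 m³/s.
Cross-sectional area A = πD²/4 = π(0.04165)²/4 = 0.001362 m²; mean velocity V = Q/A = 0.0004898/0.001362 = 0.3595 m/s.
Reynolds number Re = ρVD/μ = 886.1 · 0.3595 · 0.04165 / 0.0194 = 682.2.
Re < 2300 → laminar flow, so f = 64/Re = 64/682.2 = 0.09382 (the turbulent correlation is not needed).
Darcy-Weisbach: ΔP = f(L/D)(ρV²/2) = 0.09382·(3.95/0.04165)·(886.1·0.3595²/2) = 0.09382·94.84·57.27 = 509.5 Pa.
ΔP = 509.5 Pa = 0.5095 kPa.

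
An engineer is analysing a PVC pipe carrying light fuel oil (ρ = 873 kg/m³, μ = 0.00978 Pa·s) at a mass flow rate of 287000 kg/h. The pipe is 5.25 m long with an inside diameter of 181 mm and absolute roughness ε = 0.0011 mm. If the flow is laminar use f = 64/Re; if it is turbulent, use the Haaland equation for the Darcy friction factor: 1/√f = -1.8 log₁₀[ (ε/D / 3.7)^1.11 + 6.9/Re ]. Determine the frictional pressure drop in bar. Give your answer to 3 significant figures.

ṁ = 287000 kg/h = 287000/3600 = 79.72 kg/s.
A = πD²/4 = π(0.181)²/4 = 0.02573 m²; mean velocity V = ṁ/(ρA) = 79.72/(873 · 0.02573) = 3.549 m/s.
Reynolds number Re = ρVD/μ = 873 · 3.549 · 0.181 / 0.00978 = 5.734e+04.
Re > 4000 → turbulent. Relative roughness ε/D = 1.1e-06/0.181 = 6.08e-06. Haaland: 1/√f = -1.8 log₁₀[(6.08e-06/3.7)^1.11 + 6.9/5.734e+04] = -1.8 log₁₀[3.8e-07 + 0.00012] = 7.053, so f = 0.0201.
Darcy-Weisbach: ΔP = f(L/D)(ρV²/2) = 0.0201·(5.25/0.181)·(873·3.549²/2) = 0.0201·29.01·5498 = 3206 Pa.
ΔP = 3206 Pa = 0.0321 bar.

ΔP ≈ 0.0321 bar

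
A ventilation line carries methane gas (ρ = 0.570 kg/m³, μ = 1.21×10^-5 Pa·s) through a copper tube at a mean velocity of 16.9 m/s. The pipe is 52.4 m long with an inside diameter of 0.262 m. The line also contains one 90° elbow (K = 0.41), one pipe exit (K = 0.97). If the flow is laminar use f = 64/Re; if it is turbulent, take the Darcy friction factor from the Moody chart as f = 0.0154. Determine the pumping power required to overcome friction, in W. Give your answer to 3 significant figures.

P ≈ 331 W

Reynolds number Re = ρVD/μ = 0.57 · 16.9 · 0.262 / 1.21e-05 = 2.086e+05.
Re > 4000 → turbulent; use the Moody-chart value f = 0.0154.
Total minor-loss coefficient ΣK = 1·0.41 + 1·0.97 = 1.38.
ΔP = [f·L/D + ΣK]·(ρV²/2) = [0.0154·52.4/0.262 + 1.38]·(0.57·16.9²/2) = [3.08 + 1.38]·81.4 = 363 Pa.
Q = V·A = 16.9·0.05391 = 0.9111 m³/s.
Pumping power P = QΔP = 0.9111·363 = 330.8 W = 331 W.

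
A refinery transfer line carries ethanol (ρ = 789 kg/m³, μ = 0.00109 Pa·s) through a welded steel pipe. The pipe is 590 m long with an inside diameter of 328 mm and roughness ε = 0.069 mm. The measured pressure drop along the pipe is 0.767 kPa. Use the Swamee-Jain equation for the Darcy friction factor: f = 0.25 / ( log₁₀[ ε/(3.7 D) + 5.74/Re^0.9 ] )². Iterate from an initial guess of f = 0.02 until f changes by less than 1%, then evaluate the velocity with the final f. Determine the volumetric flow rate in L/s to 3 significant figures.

Rearranging Darcy-Weisbach: V = √(2·ΔP·D/(f·L·ρ)). With ε/D = 6.9e-05/0.328 = 0.00021, iterate starting from f = 0.02:
  f = 0.02 → V = √(2·767·0.328/(0.02·590·789)) = 0.2325 m/s; Re = ρVD/μ = 5.519e+04; f → 0.02118
  f = 0.02118 → V = 0.2259 m/s; Re = 5.363e+04; f → 0.0213
Converged (Δf/f < 1%). With the final f = 0.0213: V = √(2·767·0.328/(0.0213·590·789)) = 0.2253 m/s.
Q = V·A = 0.2253·(π/4·0.328²) = 0.01904 m³/s = 19.0 L/s.

Q ≈ 19.0 L/s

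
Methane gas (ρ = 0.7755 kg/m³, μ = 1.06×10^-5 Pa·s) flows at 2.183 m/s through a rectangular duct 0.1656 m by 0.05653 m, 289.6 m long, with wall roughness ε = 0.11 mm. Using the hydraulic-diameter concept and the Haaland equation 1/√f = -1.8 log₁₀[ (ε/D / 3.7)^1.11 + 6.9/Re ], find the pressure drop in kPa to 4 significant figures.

Hydraulic diameter D_h = 4A/P = 4·(0.1656·0.05653)/(2·(0.1656+0.05653)) = 0.03745/0.4443 = 0.08429 m.
Re = ρVD_h/μ = 0.7755·2.183·0.08429/1.06e-05 = 1.346e+04.
ε/D_h = 0.00011/0.08429 = 0.00131; Haaland gives 1/√f = -1.8 log₁₀[0.000147+0.000513] = 5.725, so f = 0.03051.
ΔP = f(L/D_h)(ρV²/2) = 0.03051·289.6/0.08429·1.848 = 193.7 Pa.
ΔP = 0.1937 kPa.

ΔP ≈ 0.1937 kPa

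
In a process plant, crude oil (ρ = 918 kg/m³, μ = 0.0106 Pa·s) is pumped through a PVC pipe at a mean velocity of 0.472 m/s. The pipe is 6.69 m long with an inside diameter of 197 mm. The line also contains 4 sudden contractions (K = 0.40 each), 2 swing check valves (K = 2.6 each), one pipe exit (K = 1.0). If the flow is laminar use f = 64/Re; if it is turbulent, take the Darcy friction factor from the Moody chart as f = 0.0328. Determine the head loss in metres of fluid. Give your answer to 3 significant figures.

Reynolds number Re = ρVD/μ = 918 · 0.472 · 0.197 / 0.0106 = 8053.
Re > 4000 → turbulent; use the Moody-chart value f = 0.0328.
Total minor-loss coefficient ΣK = 4·0.4 + 2·2.6 + 1·1 = 7.8.
ΔP = [f·L/D + ΣK]·(ρV²/2) = [0.0328·6.69/0.197 + 7.8]·(918·0.472²/2) = [1.114 + 7.8]·102.3 = 911.5 Pa.
Head loss h_f = ΔP/(ρg) = 911.5/(918·9.81) = 0.101 m.

h_f ≈ 0.101 m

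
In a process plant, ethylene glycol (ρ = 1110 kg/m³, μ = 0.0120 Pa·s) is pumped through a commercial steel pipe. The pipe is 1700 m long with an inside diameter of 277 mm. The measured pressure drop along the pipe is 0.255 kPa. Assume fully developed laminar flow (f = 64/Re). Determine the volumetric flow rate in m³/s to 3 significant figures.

Q ≈ 0.00181 m³/s

For laminar flow, f = 64/Re with Re = ρVD/μ, so Darcy-Weisbach reduces to ΔP = 32μLV/D². Solving for V: V = ΔP·D²/(32μL) = 255·(0.277)²/(32·0.012·1700) = 0.02997 m/s.
Check: Re = ρVD/μ = 1110·0.02997·0.277/0.012 = 768 < 2300, so the laminar assumption holds.
Q = V·A = 0.02997·(π/4·0.277²) = 0.001806 m³/s = 0.00181 m³/s.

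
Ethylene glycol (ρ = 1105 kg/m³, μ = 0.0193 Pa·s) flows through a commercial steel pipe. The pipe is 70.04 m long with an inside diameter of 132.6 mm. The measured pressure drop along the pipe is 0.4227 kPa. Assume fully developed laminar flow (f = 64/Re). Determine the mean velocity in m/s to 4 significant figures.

For laminar flow, f = 64/Re with Re = ρVD/μ, so Darcy-Weisbach reduces to ΔP = 32μLV/D². Solving for V: V = ΔP·D²/(32μL) = 422.7·(0.1326)²/(32·0.0193·70.04) = 0.1718 m/s.
Check: Re = ρVD/μ = 1105·0.1718·0.1326/0.0193 = 1304 < 2300, so the laminar assumption holds.

V ≈ 0.1718 m/s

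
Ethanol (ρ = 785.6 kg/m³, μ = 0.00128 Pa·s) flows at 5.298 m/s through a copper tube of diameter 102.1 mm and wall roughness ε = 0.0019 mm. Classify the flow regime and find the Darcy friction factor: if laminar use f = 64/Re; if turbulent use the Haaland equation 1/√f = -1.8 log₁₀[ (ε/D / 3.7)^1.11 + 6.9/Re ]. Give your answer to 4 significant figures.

Re = ρVD/μ = 785.6·5.298·0.1021/0.00128 = 3.32e+05.
Re > 4000 → turbulent. ε/D = 1.9e-06/0.1021 = 1.86e-05; Haaland: 1/√f = -1.8 log₁₀[1.31e-06 + 2.08e-05] = 8.38, so f = 0.01424.

f ≈ 0.01424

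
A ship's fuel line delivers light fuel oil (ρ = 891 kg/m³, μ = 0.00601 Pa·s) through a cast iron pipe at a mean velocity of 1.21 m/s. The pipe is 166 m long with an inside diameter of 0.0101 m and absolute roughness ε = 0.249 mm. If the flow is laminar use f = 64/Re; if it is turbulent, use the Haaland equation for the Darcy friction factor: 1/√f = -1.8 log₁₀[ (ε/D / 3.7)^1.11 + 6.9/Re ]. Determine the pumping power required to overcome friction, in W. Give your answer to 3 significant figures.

Reynolds number Re = ρVD/μ = 891 · 1.21 · 0.0101 / 0.00601 = 1812.
Re < 2300 → laminar flow, so f = 64/Re = 64/1812 = 0.03532 (the turbulent correlation is not needed).
Darcy-Weisbach: ΔP = f(L/D)(ρV²/2) = 0.03532·(166/0.0101)·(891·1.21²/2) = 0.03532·1.644e+04·652.3 = 3.787e+05 Pa.
Q = V·A = 1.21·8.012e-05 = 9.694e-05 m³/s.
Pumping power P = QΔP = 9.694e-05·3.787e+05 = 36.71 W = 36.7 W.

P ≈ 36.7 W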